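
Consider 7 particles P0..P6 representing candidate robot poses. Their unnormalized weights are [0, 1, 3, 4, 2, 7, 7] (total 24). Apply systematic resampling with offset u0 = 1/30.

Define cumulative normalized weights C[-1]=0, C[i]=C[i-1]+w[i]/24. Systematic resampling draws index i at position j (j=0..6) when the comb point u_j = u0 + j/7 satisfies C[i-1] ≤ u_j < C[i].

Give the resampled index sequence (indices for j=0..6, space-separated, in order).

1 3 3 5 5 6 6

C = [0, 1/24, 1/6, 1/3, 5/12, 17/24, 1]
j=0: u_0=1/30 ∈ [0, 1/24) → index 1
j=1: u_1=37/210 ∈ [1/6, 1/3) → index 3
j=2: u_2=67/210 ∈ [1/6, 1/3) → index 3
j=3: u_3=97/210 ∈ [5/12, 17/24) → index 5
j=4: u_4=127/210 ∈ [5/12, 17/24) → index 5
j=5: u_5=157/210 ∈ [17/24, 1) → index 6
j=6: u_6=187/210 ∈ [17/24, 1) → index 6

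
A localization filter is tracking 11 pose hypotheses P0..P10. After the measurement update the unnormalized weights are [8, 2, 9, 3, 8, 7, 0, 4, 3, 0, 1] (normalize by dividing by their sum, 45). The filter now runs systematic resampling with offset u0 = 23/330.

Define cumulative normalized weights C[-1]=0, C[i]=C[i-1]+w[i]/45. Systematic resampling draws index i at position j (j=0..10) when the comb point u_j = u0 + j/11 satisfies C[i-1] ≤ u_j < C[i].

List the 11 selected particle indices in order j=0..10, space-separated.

0 0 2 2 3 4 4 5 5 7 10

C = [8/45, 2/9, 19/45, 22/45, 2/3, 37/45, 37/45, 41/45, 44/45, 44/45, 1]
j=0: u_0=23/330 ∈ [0, 8/45) → index 0
j=1: u_1=53/330 ∈ [0, 8/45) → index 0
j=2: u_2=83/330 ∈ [2/9, 19/45) → index 2
j=3: u_3=113/330 ∈ [2/9, 19/45) → index 2
j=4: u_4=13/30 ∈ [19/45, 22/45) → index 3
j=5: u_5=173/330 ∈ [22/45, 2/3) → index 4
j=6: u_6=203/330 ∈ [22/45, 2/3) → index 4
j=7: u_7=233/330 ∈ [2/3, 37/45) → index 5
j=8: u_8=263/330 ∈ [2/3, 37/45) → index 5
j=9: u_9=293/330 ∈ [37/45, 41/45) → index 7
j=10: u_10=323/330 ∈ [44/45, 1) → index 10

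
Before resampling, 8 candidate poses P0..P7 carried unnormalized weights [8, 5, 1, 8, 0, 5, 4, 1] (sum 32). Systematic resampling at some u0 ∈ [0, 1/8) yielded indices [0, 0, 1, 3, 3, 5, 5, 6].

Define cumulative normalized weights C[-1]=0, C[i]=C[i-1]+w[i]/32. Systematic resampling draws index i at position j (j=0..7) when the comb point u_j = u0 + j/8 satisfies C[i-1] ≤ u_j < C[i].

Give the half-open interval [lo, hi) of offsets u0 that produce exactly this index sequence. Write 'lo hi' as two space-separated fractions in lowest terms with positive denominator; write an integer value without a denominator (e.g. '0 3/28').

C = [1/4, 13/32, 7/16, 11/16, 11/16, 27/32, 31/32, 1]
j=0 picked index 0: u0 ∈ [0, 1/4)
j=1 picked index 0: u0 ∈ [-1/8, 1/8)
j=2 picked index 1: u0 ∈ [0, 5/32)
j=3 picked index 3: u0 ∈ [1/16, 5/16)
j=4 picked index 3: u0 ∈ [-1/16, 3/16)
j=5 picked index 5: u0 ∈ [1/16, 7/32)
j=6 picked index 5: u0 ∈ [-1/16, 3/32)
j=7 picked index 6: u0 ∈ [-1/32, 3/32)
intersection: [1/16, 3/32)

1/16 3/32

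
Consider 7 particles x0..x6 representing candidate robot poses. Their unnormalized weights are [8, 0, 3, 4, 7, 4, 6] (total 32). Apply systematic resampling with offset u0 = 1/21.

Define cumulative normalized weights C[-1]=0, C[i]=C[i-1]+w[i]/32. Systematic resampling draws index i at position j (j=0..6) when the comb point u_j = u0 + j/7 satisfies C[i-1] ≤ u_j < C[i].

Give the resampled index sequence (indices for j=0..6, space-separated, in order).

0 0 2 4 4 5 6

C = [1/4, 1/4, 11/32, 15/32, 11/16, 13/16, 1]
j=0: u_0=1/21 ∈ [0, 1/4) → index 0
j=1: u_1=4/21 ∈ [0, 1/4) → index 0
j=2: u_2=1/3 ∈ [1/4, 11/32) → index 2
j=3: u_3=10/21 ∈ [15/32, 11/16) → index 4
j=4: u_4=13/21 ∈ [15/32, 11/16) → index 4
j=5: u_5=16/21 ∈ [11/16, 13/16) → index 5
j=6: u_6=19/21 ∈ [13/16, 1) → index 6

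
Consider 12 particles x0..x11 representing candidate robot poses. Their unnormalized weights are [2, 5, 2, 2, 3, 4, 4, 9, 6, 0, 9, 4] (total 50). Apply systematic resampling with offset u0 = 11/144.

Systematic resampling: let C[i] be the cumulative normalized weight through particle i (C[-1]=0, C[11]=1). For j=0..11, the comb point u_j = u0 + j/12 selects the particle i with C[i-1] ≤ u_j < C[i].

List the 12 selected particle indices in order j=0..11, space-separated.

1 2 4 5 6 7 7 8 10 10 10 11

C = [1/25, 7/50, 9/50, 11/50, 7/25, 9/25, 11/25, 31/50, 37/50, 37/50, 23/25, 1]
j=0: u_0=11/144 ∈ [1/25, 7/50) → index 1
j=1: u_1=23/144 ∈ [7/50, 9/50) → index 2
j=2: u_2=35/144 ∈ [11/50, 7/25) → index 4
j=3: u_3=47/144 ∈ [7/25, 9/25) → index 5
j=4: u_4=59/144 ∈ [9/25, 11/25) → index 6
j=5: u_5=71/144 ∈ [11/25, 31/50) → index 7
j=6: u_6=83/144 ∈ [11/25, 31/50) → index 7
j=7: u_7=95/144 ∈ [31/50, 37/50) → index 8
j=8: u_8=107/144 ∈ [37/50, 23/25) → index 10
j=9: u_9=119/144 ∈ [37/50, 23/25) → index 10
j=10: u_10=131/144 ∈ [37/50, 23/25) → index 10
j=11: u_11=143/144 ∈ [23/25, 1) → index 11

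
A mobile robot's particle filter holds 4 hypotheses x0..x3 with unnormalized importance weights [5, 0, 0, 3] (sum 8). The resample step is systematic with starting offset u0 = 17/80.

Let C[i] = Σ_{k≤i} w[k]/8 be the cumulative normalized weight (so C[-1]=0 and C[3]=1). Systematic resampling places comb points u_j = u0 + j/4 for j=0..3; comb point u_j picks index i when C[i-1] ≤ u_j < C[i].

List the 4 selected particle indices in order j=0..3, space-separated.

0 0 3 3

C = [5/8, 5/8, 5/8, 1]
j=0: u_0=17/80 ∈ [0, 5/8) → index 0
j=1: u_1=37/80 ∈ [0, 5/8) → index 0
j=2: u_2=57/80 ∈ [5/8, 1) → index 3
j=3: u_3=77/80 ∈ [5/8, 1) → index 3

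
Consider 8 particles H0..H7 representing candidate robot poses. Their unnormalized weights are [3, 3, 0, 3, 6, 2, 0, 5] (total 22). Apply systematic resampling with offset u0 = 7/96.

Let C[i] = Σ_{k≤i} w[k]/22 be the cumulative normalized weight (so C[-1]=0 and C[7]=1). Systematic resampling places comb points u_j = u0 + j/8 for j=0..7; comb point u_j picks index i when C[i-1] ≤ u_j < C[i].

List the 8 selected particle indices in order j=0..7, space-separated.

C = [3/22, 3/11, 3/11, 9/22, 15/22, 17/22, 17/22, 1]
j=0: u_0=7/96 ∈ [0, 3/22) → index 0
j=1: u_1=19/96 ∈ [3/22, 3/11) → index 1
j=2: u_2=31/96 ∈ [3/11, 9/22) → index 3
j=3: u_3=43/96 ∈ [9/22, 15/22) → index 4
j=4: u_4=55/96 ∈ [9/22, 15/22) → index 4
j=5: u_5=67/96 ∈ [15/22, 17/22) → index 5
j=6: u_6=79/96 ∈ [17/22, 1) → index 7
j=7: u_7=91/96 ∈ [17/22, 1) → index 7

0 1 3 4 4 5 7 7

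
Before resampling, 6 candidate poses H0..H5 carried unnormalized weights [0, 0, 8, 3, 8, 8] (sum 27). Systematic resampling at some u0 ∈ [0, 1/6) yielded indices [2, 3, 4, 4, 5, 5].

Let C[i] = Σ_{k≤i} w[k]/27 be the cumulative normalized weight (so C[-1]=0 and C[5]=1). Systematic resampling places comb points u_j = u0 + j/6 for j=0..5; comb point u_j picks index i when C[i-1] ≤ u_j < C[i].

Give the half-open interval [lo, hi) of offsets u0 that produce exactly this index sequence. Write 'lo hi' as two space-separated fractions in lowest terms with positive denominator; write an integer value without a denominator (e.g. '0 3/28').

7/54 1/6

C = [0, 0, 8/27, 11/27, 19/27, 1]
j=0 picked index 2: u0 ∈ [0, 8/27)
j=1 picked index 3: u0 ∈ [7/54, 13/54)
j=2 picked index 4: u0 ∈ [2/27, 10/27)
j=3 picked index 4: u0 ∈ [-5/54, 11/54)
j=4 picked index 5: u0 ∈ [1/27, 1/3)
j=5 picked index 5: u0 ∈ [-7/54, 1/6)
intersection: [7/54, 1/6)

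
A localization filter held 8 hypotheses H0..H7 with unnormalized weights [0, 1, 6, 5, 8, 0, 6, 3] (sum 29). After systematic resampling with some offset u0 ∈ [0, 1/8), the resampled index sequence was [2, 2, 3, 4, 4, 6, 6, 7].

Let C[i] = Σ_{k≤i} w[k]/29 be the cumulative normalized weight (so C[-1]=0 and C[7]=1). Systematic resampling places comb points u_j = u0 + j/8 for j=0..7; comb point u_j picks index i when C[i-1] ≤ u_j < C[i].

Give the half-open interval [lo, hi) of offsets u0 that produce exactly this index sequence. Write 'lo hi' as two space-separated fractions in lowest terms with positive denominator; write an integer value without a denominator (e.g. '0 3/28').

C = [0, 1/29, 7/29, 12/29, 20/29, 20/29, 26/29, 1]
j=0 picked index 2: u0 ∈ [1/29, 7/29)
j=1 picked index 2: u0 ∈ [-21/232, 27/232)
j=2 picked index 3: u0 ∈ [-1/116, 19/116)
j=3 picked index 4: u0 ∈ [9/232, 73/232)
j=4 picked index 4: u0 ∈ [-5/58, 11/58)
j=5 picked index 6: u0 ∈ [15/232, 63/232)
j=6 picked index 6: u0 ∈ [-7/116, 17/116)
j=7 picked index 7: u0 ∈ [5/232, 1/8)
intersection: [15/232, 27/232)

15/232 27/232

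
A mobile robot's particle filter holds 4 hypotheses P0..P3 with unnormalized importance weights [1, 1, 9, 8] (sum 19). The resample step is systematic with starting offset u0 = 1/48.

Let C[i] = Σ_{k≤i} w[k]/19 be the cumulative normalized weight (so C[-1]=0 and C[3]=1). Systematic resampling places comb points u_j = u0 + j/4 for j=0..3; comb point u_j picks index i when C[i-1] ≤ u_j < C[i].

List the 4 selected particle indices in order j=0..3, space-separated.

0 2 2 3

C = [1/19, 2/19, 11/19, 1]
j=0: u_0=1/48 ∈ [0, 1/19) → index 0
j=1: u_1=13/48 ∈ [2/19, 11/19) → index 2
j=2: u_2=25/48 ∈ [2/19, 11/19) → index 2
j=3: u_3=37/48 ∈ [11/19, 1) → index 3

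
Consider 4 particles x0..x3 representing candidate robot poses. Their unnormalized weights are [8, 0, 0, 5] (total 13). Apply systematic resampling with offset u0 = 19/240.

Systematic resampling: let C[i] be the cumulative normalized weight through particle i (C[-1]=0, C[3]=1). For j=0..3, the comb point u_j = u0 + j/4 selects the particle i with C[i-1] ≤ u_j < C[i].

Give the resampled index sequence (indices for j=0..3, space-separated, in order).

C = [8/13, 8/13, 8/13, 1]
j=0: u_0=19/240 ∈ [0, 8/13) → index 0
j=1: u_1=79/240 ∈ [0, 8/13) → index 0
j=2: u_2=139/240 ∈ [0, 8/13) → index 0
j=3: u_3=199/240 ∈ [8/13, 1) → index 3

0 0 0 3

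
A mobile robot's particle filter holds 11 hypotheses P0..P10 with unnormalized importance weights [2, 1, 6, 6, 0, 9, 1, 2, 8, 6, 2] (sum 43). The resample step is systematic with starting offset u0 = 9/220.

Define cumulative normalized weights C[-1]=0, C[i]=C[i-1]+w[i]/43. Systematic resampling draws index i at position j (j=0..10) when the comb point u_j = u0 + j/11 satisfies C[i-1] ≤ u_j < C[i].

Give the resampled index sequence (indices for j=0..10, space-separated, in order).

0 2 3 3 5 5 7 8 8 9 9

C = [2/43, 3/43, 9/43, 15/43, 15/43, 24/43, 25/43, 27/43, 35/43, 41/43, 1]
j=0: u_0=9/220 ∈ [0, 2/43) → index 0
j=1: u_1=29/220 ∈ [3/43, 9/43) → index 2
j=2: u_2=49/220 ∈ [9/43, 15/43) → index 3
j=3: u_3=69/220 ∈ [9/43, 15/43) → index 3
j=4: u_4=89/220 ∈ [15/43, 24/43) → index 5
j=5: u_5=109/220 ∈ [15/43, 24/43) → index 5
j=6: u_6=129/220 ∈ [25/43, 27/43) → index 7
j=7: u_7=149/220 ∈ [27/43, 35/43) → index 8
j=8: u_8=169/220 ∈ [27/43, 35/43) → index 8
j=9: u_9=189/220 ∈ [35/43, 41/43) → index 9
j=10: u_10=19/20 ∈ [35/43, 41/43) → index 9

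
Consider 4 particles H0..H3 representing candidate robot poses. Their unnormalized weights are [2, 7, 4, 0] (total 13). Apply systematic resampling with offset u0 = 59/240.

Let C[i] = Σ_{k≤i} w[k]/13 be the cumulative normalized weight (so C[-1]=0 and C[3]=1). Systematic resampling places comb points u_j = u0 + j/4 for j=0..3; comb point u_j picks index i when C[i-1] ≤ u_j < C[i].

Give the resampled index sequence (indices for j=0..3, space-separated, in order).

C = [2/13, 9/13, 1, 1]
j=0: u_0=59/240 ∈ [2/13, 9/13) → index 1
j=1: u_1=119/240 ∈ [2/13, 9/13) → index 1
j=2: u_2=179/240 ∈ [9/13, 1) → index 2
j=3: u_3=239/240 ∈ [9/13, 1) → index 2

1 1 2 2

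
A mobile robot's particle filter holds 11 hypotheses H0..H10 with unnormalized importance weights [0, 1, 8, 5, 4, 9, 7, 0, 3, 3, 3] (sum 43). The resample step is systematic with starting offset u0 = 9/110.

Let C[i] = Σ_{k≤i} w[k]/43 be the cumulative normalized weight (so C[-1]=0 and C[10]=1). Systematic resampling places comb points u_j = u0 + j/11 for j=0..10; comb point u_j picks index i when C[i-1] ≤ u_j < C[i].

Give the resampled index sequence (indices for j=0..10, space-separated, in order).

2 2 3 4 5 5 5 6 8 9 10

C = [0, 1/43, 9/43, 14/43, 18/43, 27/43, 34/43, 34/43, 37/43, 40/43, 1]
j=0: u_0=9/110 ∈ [1/43, 9/43) → index 2
j=1: u_1=19/110 ∈ [1/43, 9/43) → index 2
j=2: u_2=29/110 ∈ [9/43, 14/43) → index 3
j=3: u_3=39/110 ∈ [14/43, 18/43) → index 4
j=4: u_4=49/110 ∈ [18/43, 27/43) → index 5
j=5: u_5=59/110 ∈ [18/43, 27/43) → index 5
j=6: u_6=69/110 ∈ [18/43, 27/43) → index 5
j=7: u_7=79/110 ∈ [27/43, 34/43) → index 6
j=8: u_8=89/110 ∈ [34/43, 37/43) → index 8
j=9: u_9=9/10 ∈ [37/43, 40/43) → index 9
j=10: u_10=109/110 ∈ [40/43, 1) → index 10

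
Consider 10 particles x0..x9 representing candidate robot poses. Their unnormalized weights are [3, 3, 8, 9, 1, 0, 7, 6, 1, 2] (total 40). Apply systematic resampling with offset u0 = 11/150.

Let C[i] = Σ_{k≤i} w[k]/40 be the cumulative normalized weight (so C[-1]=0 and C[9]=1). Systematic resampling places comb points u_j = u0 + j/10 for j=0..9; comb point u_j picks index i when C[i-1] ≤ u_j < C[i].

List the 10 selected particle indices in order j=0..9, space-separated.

0 2 2 3 3 3 6 6 7 9

C = [3/40, 3/20, 7/20, 23/40, 3/5, 3/5, 31/40, 37/40, 19/20, 1]
j=0: u_0=11/150 ∈ [0, 3/40) → index 0
j=1: u_1=13/75 ∈ [3/20, 7/20) → index 2
j=2: u_2=41/150 ∈ [3/20, 7/20) → index 2
j=3: u_3=28/75 ∈ [7/20, 23/40) → index 3
j=4: u_4=71/150 ∈ [7/20, 23/40) → index 3
j=5: u_5=43/75 ∈ [7/20, 23/40) → index 3
j=6: u_6=101/150 ∈ [3/5, 31/40) → index 6
j=7: u_7=58/75 ∈ [3/5, 31/40) → index 6
j=8: u_8=131/150 ∈ [31/40, 37/40) → index 7
j=9: u_9=73/75 ∈ [19/20, 1) → index 9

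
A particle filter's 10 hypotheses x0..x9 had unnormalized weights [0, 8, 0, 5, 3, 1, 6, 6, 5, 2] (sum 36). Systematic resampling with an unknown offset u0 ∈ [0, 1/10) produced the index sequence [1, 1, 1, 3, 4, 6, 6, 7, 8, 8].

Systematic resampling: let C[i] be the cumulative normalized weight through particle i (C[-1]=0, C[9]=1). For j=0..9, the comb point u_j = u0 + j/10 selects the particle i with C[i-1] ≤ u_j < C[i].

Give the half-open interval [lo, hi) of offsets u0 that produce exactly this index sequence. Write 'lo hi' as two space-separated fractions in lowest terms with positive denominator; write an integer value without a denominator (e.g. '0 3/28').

C = [0, 2/9, 2/9, 13/36, 4/9, 17/36, 23/36, 29/36, 17/18, 1]
j=0 picked index 1: u0 ∈ [0, 2/9)
j=1 picked index 1: u0 ∈ [-1/10, 11/90)
j=2 picked index 1: u0 ∈ [-1/5, 1/45)
j=3 picked index 3: u0 ∈ [-7/90, 11/180)
j=4 picked index 4: u0 ∈ [-7/180, 2/45)
j=5 picked index 6: u0 ∈ [-1/36, 5/36)
j=6 picked index 6: u0 ∈ [-23/180, 7/180)
j=7 picked index 7: u0 ∈ [-11/180, 19/180)
j=8 picked index 8: u0 ∈ [1/180, 13/90)
j=9 picked index 8: u0 ∈ [-17/180, 2/45)
intersection: [1/180, 1/45)

1/180 1/45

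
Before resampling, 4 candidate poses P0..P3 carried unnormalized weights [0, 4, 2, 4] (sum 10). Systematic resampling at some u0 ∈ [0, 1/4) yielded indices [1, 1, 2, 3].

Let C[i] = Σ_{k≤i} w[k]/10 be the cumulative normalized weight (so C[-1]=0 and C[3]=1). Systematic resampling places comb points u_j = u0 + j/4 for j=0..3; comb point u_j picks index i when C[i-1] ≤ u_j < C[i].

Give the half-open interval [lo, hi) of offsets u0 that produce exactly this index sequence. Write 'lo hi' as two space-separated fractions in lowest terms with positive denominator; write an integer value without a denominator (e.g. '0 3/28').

0 1/10

C = [0, 2/5, 3/5, 1]
j=0 picked index 1: u0 ∈ [0, 2/5)
j=1 picked index 1: u0 ∈ [-1/4, 3/20)
j=2 picked index 2: u0 ∈ [-1/10, 1/10)
j=3 picked index 3: u0 ∈ [-3/20, 1/4)
intersection: [0, 1/10)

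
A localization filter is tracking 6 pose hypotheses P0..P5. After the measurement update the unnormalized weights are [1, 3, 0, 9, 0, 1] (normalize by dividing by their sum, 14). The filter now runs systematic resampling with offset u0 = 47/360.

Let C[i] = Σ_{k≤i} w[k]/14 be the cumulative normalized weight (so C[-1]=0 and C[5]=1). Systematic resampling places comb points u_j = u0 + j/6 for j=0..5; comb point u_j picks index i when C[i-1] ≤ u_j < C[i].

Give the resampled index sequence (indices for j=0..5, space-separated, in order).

1 3 3 3 3 5

C = [1/14, 2/7, 2/7, 13/14, 13/14, 1]
j=0: u_0=47/360 ∈ [1/14, 2/7) → index 1
j=1: u_1=107/360 ∈ [2/7, 13/14) → index 3
j=2: u_2=167/360 ∈ [2/7, 13/14) → index 3
j=3: u_3=227/360 ∈ [2/7, 13/14) → index 3
j=4: u_4=287/360 ∈ [2/7, 13/14) → index 3
j=5: u_5=347/360 ∈ [13/14, 1) → index 5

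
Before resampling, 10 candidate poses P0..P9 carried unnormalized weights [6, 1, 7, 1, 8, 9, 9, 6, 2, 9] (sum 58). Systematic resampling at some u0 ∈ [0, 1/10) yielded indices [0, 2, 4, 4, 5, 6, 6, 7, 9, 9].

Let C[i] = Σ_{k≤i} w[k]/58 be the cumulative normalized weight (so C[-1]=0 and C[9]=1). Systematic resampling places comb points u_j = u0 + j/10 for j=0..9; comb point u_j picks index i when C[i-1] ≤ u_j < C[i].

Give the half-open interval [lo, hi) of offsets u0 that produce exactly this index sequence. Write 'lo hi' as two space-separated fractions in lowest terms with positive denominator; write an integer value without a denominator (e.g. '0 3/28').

17/290 14/145

C = [3/29, 7/58, 7/29, 15/58, 23/58, 16/29, 41/58, 47/58, 49/58, 1]
j=0 picked index 0: u0 ∈ [0, 3/29)
j=1 picked index 2: u0 ∈ [3/145, 41/290)
j=2 picked index 4: u0 ∈ [17/290, 57/290)
j=3 picked index 4: u0 ∈ [-6/145, 14/145)
j=4 picked index 5: u0 ∈ [-1/290, 22/145)
j=5 picked index 6: u0 ∈ [3/58, 6/29)
j=6 picked index 6: u0 ∈ [-7/145, 31/290)
j=7 picked index 7: u0 ∈ [1/145, 16/145)
j=8 picked index 9: u0 ∈ [13/290, 1/5)
j=9 picked index 9: u0 ∈ [-8/145, 1/10)
intersection: [17/290, 14/145)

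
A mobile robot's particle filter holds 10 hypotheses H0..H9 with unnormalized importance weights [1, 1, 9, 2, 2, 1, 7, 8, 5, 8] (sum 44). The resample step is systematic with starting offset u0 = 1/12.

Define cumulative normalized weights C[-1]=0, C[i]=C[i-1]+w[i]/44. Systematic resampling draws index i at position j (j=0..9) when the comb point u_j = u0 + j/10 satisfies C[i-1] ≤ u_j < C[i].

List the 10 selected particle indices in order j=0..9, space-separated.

2 2 3 6 6 7 7 8 9 9

C = [1/44, 1/22, 1/4, 13/44, 15/44, 4/11, 23/44, 31/44, 9/11, 1]
j=0: u_0=1/12 ∈ [1/22, 1/4) → index 2
j=1: u_1=11/60 ∈ [1/22, 1/4) → index 2
j=2: u_2=17/60 ∈ [1/4, 13/44) → index 3
j=3: u_3=23/60 ∈ [4/11, 23/44) → index 6
j=4: u_4=29/60 ∈ [4/11, 23/44) → index 6
j=5: u_5=7/12 ∈ [23/44, 31/44) → index 7
j=6: u_6=41/60 ∈ [23/44, 31/44) → index 7
j=7: u_7=47/60 ∈ [31/44, 9/11) → index 8
j=8: u_8=53/60 ∈ [9/11, 1) → index 9
j=9: u_9=59/60 ∈ [9/11, 1) → index 9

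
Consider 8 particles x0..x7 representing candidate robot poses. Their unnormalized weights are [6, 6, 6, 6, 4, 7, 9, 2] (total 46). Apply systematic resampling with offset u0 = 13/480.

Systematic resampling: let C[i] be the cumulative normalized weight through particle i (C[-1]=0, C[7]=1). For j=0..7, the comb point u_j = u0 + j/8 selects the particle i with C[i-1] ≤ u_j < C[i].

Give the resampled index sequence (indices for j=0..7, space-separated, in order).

C = [3/23, 6/23, 9/23, 12/23, 14/23, 35/46, 22/23, 1]
j=0: u_0=13/480 ∈ [0, 3/23) → index 0
j=1: u_1=73/480 ∈ [3/23, 6/23) → index 1
j=2: u_2=133/480 ∈ [6/23, 9/23) → index 2
j=3: u_3=193/480 ∈ [9/23, 12/23) → index 3
j=4: u_4=253/480 ∈ [12/23, 14/23) → index 4
j=5: u_5=313/480 ∈ [14/23, 35/46) → index 5
j=6: u_6=373/480 ∈ [35/46, 22/23) → index 6
j=7: u_7=433/480 ∈ [35/46, 22/23) → index 6

0 1 2 3 4 5 6 6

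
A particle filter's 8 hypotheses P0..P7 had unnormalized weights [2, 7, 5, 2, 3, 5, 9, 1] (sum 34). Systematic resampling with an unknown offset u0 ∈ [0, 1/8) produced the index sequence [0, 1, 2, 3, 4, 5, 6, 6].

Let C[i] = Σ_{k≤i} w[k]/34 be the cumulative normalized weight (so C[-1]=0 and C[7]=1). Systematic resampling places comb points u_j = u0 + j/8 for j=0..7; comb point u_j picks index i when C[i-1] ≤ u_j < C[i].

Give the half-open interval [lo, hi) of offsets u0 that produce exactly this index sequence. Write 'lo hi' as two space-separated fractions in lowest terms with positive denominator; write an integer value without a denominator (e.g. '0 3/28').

5/136 1/17

C = [1/17, 9/34, 7/17, 8/17, 19/34, 12/17, 33/34, 1]
j=0 picked index 0: u0 ∈ [0, 1/17)
j=1 picked index 1: u0 ∈ [-9/136, 19/136)
j=2 picked index 2: u0 ∈ [1/68, 11/68)
j=3 picked index 3: u0 ∈ [5/136, 13/136)
j=4 picked index 4: u0 ∈ [-1/34, 1/17)
j=5 picked index 5: u0 ∈ [-9/136, 11/136)
j=6 picked index 6: u0 ∈ [-3/68, 15/68)
j=7 picked index 6: u0 ∈ [-23/136, 13/136)
intersection: [5/136, 1/17)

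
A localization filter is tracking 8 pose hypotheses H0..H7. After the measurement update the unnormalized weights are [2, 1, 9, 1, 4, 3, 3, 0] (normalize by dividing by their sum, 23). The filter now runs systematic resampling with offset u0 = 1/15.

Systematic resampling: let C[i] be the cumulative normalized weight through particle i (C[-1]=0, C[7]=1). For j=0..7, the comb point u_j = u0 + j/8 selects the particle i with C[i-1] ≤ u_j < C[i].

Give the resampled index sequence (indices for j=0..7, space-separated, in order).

C = [2/23, 3/23, 12/23, 13/23, 17/23, 20/23, 1, 1]
j=0: u_0=1/15 ∈ [0, 2/23) → index 0
j=1: u_1=23/120 ∈ [3/23, 12/23) → index 2
j=2: u_2=19/60 ∈ [3/23, 12/23) → index 2
j=3: u_3=53/120 ∈ [3/23, 12/23) → index 2
j=4: u_4=17/30 ∈ [13/23, 17/23) → index 4
j=5: u_5=83/120 ∈ [13/23, 17/23) → index 4
j=6: u_6=49/60 ∈ [17/23, 20/23) → index 5
j=7: u_7=113/120 ∈ [20/23, 1) → index 6

0 2 2 2 4 4 5 6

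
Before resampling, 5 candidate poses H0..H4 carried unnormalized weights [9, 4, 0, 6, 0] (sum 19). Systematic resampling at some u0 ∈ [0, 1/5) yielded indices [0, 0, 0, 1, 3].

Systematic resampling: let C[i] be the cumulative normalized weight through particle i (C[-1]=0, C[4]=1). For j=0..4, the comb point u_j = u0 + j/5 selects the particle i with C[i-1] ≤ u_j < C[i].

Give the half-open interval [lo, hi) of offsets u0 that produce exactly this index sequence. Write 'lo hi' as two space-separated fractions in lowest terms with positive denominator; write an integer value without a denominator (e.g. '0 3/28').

0 7/95

C = [9/19, 13/19, 13/19, 1, 1]
j=0 picked index 0: u0 ∈ [0, 9/19)
j=1 picked index 0: u0 ∈ [-1/5, 26/95)
j=2 picked index 0: u0 ∈ [-2/5, 7/95)
j=3 picked index 1: u0 ∈ [-12/95, 8/95)
j=4 picked index 3: u0 ∈ [-11/95, 1/5)
intersection: [0, 7/95)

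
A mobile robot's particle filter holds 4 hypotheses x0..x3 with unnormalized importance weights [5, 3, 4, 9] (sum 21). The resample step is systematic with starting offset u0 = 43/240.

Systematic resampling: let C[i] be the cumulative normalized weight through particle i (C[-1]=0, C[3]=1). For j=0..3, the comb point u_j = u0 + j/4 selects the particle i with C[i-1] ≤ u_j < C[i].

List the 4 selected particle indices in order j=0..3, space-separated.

0 2 3 3

C = [5/21, 8/21, 4/7, 1]
j=0: u_0=43/240 ∈ [0, 5/21) → index 0
j=1: u_1=103/240 ∈ [8/21, 4/7) → index 2
j=2: u_2=163/240 ∈ [4/7, 1) → index 3
j=3: u_3=223/240 ∈ [4/7, 1) → index 3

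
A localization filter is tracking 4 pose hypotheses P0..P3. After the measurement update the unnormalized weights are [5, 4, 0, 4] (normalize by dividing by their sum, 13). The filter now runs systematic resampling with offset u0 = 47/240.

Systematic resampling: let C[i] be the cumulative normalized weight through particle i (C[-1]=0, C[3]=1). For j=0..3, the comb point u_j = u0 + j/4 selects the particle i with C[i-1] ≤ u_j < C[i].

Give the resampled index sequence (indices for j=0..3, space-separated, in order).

C = [5/13, 9/13, 9/13, 1]
j=0: u_0=47/240 ∈ [0, 5/13) → index 0
j=1: u_1=107/240 ∈ [5/13, 9/13) → index 1
j=2: u_2=167/240 ∈ [9/13, 1) → index 3
j=3: u_3=227/240 ∈ [9/13, 1) → index 3

0 1 3 3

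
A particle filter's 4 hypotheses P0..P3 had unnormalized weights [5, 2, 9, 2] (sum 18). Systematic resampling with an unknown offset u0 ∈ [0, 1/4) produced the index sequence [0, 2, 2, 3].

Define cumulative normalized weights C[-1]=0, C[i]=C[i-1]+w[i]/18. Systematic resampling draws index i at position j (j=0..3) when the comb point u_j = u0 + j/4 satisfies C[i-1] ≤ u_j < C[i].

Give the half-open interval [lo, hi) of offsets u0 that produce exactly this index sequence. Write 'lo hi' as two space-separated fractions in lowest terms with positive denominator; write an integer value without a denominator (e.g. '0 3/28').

5/36 1/4

C = [5/18, 7/18, 8/9, 1]
j=0 picked index 0: u0 ∈ [0, 5/18)
j=1 picked index 2: u0 ∈ [5/36, 23/36)
j=2 picked index 2: u0 ∈ [-1/9, 7/18)
j=3 picked index 3: u0 ∈ [5/36, 1/4)
intersection: [5/36, 1/4)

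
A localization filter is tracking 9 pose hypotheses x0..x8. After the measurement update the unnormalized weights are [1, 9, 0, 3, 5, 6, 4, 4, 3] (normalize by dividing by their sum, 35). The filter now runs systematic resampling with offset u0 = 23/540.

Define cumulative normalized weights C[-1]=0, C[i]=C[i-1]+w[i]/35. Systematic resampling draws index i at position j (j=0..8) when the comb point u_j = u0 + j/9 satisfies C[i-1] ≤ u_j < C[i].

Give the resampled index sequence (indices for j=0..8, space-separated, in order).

C = [1/35, 2/7, 2/7, 13/35, 18/35, 24/35, 4/5, 32/35, 1]
j=0: u_0=23/540 ∈ [1/35, 2/7) → index 1
j=1: u_1=83/540 ∈ [1/35, 2/7) → index 1
j=2: u_2=143/540 ∈ [1/35, 2/7) → index 1
j=3: u_3=203/540 ∈ [13/35, 18/35) → index 4
j=4: u_4=263/540 ∈ [13/35, 18/35) → index 4
j=5: u_5=323/540 ∈ [18/35, 24/35) → index 5
j=6: u_6=383/540 ∈ [24/35, 4/5) → index 6
j=7: u_7=443/540 ∈ [4/5, 32/35) → index 7
j=8: u_8=503/540 ∈ [32/35, 1) → index 8

1 1 1 4 4 5 6 7 8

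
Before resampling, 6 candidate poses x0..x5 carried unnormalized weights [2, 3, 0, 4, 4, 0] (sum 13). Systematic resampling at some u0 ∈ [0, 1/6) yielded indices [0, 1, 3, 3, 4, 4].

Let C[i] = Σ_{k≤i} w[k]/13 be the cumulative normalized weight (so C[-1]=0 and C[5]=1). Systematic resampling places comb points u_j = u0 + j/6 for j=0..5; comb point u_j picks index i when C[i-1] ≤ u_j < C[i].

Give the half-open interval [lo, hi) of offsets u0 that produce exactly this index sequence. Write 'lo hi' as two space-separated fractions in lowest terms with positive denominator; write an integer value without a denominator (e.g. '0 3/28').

C = [2/13, 5/13, 5/13, 9/13, 1, 1]
j=0 picked index 0: u0 ∈ [0, 2/13)
j=1 picked index 1: u0 ∈ [-1/78, 17/78)
j=2 picked index 3: u0 ∈ [2/39, 14/39)
j=3 picked index 3: u0 ∈ [-3/26, 5/26)
j=4 picked index 4: u0 ∈ [1/39, 1/3)
j=5 picked index 4: u0 ∈ [-11/78, 1/6)
intersection: [2/39, 2/13)

2/39 2/13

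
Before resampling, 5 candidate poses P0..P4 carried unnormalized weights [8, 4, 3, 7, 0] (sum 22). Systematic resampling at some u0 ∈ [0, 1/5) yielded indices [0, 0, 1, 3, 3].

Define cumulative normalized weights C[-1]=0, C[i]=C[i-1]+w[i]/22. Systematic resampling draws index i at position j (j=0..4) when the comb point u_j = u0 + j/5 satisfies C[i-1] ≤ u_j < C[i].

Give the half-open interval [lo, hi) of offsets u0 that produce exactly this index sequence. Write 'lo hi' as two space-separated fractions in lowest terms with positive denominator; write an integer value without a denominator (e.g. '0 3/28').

9/110 8/55

C = [4/11, 6/11, 15/22, 1, 1]
j=0 picked index 0: u0 ∈ [0, 4/11)
j=1 picked index 0: u0 ∈ [-1/5, 9/55)
j=2 picked index 1: u0 ∈ [-2/55, 8/55)
j=3 picked index 3: u0 ∈ [9/110, 2/5)
j=4 picked index 3: u0 ∈ [-13/110, 1/5)
intersection: [9/110, 8/55)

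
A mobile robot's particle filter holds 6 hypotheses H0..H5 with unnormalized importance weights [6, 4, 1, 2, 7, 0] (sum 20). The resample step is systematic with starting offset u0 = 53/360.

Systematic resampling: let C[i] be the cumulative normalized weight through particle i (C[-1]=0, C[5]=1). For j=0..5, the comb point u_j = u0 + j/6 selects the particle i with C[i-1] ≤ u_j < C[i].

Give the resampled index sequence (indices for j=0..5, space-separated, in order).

C = [3/10, 1/2, 11/20, 13/20, 1, 1]
j=0: u_0=53/360 ∈ [0, 3/10) → index 0
j=1: u_1=113/360 ∈ [3/10, 1/2) → index 1
j=2: u_2=173/360 ∈ [3/10, 1/2) → index 1
j=3: u_3=233/360 ∈ [11/20, 13/20) → index 3
j=4: u_4=293/360 ∈ [13/20, 1) → index 4
j=5: u_5=353/360 ∈ [13/20, 1) → index 4

0 1 1 3 4 4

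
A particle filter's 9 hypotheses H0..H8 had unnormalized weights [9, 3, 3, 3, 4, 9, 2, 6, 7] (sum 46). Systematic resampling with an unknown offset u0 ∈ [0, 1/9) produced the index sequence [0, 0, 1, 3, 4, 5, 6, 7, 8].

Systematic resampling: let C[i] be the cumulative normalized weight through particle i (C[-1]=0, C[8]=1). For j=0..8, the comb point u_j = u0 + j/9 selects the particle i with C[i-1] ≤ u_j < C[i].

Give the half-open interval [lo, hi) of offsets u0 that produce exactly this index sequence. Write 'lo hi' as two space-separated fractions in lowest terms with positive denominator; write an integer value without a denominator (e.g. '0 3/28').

C = [9/46, 6/23, 15/46, 9/23, 11/23, 31/46, 33/46, 39/46, 1]
j=0 picked index 0: u0 ∈ [0, 9/46)
j=1 picked index 0: u0 ∈ [-1/9, 35/414)
j=2 picked index 1: u0 ∈ [-11/414, 8/207)
j=3 picked index 3: u0 ∈ [-1/138, 4/69)
j=4 picked index 4: u0 ∈ [-11/207, 7/207)
j=5 picked index 5: u0 ∈ [-16/207, 49/414)
j=6 picked index 6: u0 ∈ [1/138, 7/138)
j=7 picked index 7: u0 ∈ [-25/414, 29/414)
j=8 picked index 8: u0 ∈ [-17/414, 1/9)
intersection: [1/138, 7/207)

1/138 7/207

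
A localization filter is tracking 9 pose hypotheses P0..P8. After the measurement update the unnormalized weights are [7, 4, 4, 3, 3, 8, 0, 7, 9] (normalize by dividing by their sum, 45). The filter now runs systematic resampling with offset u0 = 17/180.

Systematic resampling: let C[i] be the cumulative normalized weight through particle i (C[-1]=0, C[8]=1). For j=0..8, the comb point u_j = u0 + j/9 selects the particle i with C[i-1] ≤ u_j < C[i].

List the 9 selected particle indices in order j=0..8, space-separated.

C = [7/45, 11/45, 1/3, 2/5, 7/15, 29/45, 29/45, 4/5, 1]
j=0: u_0=17/180 ∈ [0, 7/45) → index 0
j=1: u_1=37/180 ∈ [7/45, 11/45) → index 1
j=2: u_2=19/60 ∈ [11/45, 1/3) → index 2
j=3: u_3=77/180 ∈ [2/5, 7/15) → index 4
j=4: u_4=97/180 ∈ [7/15, 29/45) → index 5
j=5: u_5=13/20 ∈ [29/45, 4/5) → index 7
j=6: u_6=137/180 ∈ [29/45, 4/5) → index 7
j=7: u_7=157/180 ∈ [4/5, 1) → index 8
j=8: u_8=59/60 ∈ [4/5, 1) → index 8

0 1 2 4 5 7 7 8 8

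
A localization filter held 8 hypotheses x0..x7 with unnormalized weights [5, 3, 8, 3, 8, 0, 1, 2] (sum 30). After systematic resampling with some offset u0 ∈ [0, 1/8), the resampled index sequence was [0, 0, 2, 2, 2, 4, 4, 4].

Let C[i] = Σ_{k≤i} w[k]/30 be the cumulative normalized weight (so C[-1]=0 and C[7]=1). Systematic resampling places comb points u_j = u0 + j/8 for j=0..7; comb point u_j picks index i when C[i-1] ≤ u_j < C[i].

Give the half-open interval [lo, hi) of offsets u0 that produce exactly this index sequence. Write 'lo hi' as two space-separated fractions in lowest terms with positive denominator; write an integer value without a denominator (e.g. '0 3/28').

1/60 1/40

C = [1/6, 4/15, 8/15, 19/30, 9/10, 9/10, 14/15, 1]
j=0 picked index 0: u0 ∈ [0, 1/6)
j=1 picked index 0: u0 ∈ [-1/8, 1/24)
j=2 picked index 2: u0 ∈ [1/60, 17/60)
j=3 picked index 2: u0 ∈ [-13/120, 19/120)
j=4 picked index 2: u0 ∈ [-7/30, 1/30)
j=5 picked index 4: u0 ∈ [1/120, 11/40)
j=6 picked index 4: u0 ∈ [-7/60, 3/20)
j=7 picked index 4: u0 ∈ [-29/120, 1/40)
intersection: [1/60, 1/40)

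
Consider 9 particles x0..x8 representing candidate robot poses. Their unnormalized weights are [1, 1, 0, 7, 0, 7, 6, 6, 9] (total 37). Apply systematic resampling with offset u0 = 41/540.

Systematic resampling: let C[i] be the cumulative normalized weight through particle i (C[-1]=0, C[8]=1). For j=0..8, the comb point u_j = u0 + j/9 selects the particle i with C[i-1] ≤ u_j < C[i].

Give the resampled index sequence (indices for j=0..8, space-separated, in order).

C = [1/37, 2/37, 2/37, 9/37, 9/37, 16/37, 22/37, 28/37, 1]
j=0: u_0=41/540 ∈ [2/37, 9/37) → index 3
j=1: u_1=101/540 ∈ [2/37, 9/37) → index 3
j=2: u_2=161/540 ∈ [9/37, 16/37) → index 5
j=3: u_3=221/540 ∈ [9/37, 16/37) → index 5
j=4: u_4=281/540 ∈ [16/37, 22/37) → index 6
j=5: u_5=341/540 ∈ [22/37, 28/37) → index 7
j=6: u_6=401/540 ∈ [22/37, 28/37) → index 7
j=7: u_7=461/540 ∈ [28/37, 1) → index 8
j=8: u_8=521/540 ∈ [28/37, 1) → index 8

3 3 5 5 6 7 7 8 8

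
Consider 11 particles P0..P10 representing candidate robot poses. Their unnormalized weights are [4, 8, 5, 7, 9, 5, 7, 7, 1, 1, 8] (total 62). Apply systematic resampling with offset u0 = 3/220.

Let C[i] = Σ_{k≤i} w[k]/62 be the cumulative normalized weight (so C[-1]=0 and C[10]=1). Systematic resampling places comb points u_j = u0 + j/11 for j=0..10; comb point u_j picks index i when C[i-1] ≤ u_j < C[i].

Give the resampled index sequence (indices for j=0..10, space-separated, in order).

0 1 2 3 3 4 5 6 7 7 10

C = [2/31, 6/31, 17/62, 12/31, 33/62, 19/31, 45/62, 26/31, 53/62, 27/31, 1]
j=0: u_0=3/220 ∈ [0, 2/31) → index 0
j=1: u_1=23/220 ∈ [2/31, 6/31) → index 1
j=2: u_2=43/220 ∈ [6/31, 17/62) → index 2
j=3: u_3=63/220 ∈ [17/62, 12/31) → index 3
j=4: u_4=83/220 ∈ [17/62, 12/31) → index 3
j=5: u_5=103/220 ∈ [12/31, 33/62) → index 4
j=6: u_6=123/220 ∈ [33/62, 19/31) → index 5
j=7: u_7=13/20 ∈ [19/31, 45/62) → index 6
j=8: u_8=163/220 ∈ [45/62, 26/31) → index 7
j=9: u_9=183/220 ∈ [45/62, 26/31) → index 7
j=10: u_10=203/220 ∈ [27/31, 1) → index 10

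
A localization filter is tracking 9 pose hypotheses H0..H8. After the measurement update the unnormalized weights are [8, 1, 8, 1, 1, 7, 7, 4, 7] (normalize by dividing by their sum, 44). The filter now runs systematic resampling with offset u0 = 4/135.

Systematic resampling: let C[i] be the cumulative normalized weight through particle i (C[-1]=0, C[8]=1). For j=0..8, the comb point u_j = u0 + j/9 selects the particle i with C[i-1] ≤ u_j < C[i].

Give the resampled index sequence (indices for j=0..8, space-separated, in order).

C = [2/11, 9/44, 17/44, 9/22, 19/44, 13/22, 3/4, 37/44, 1]
j=0: u_0=4/135 ∈ [0, 2/11) → index 0
j=1: u_1=19/135 ∈ [0, 2/11) → index 0
j=2: u_2=34/135 ∈ [9/44, 17/44) → index 2
j=3: u_3=49/135 ∈ [9/44, 17/44) → index 2
j=4: u_4=64/135 ∈ [19/44, 13/22) → index 5
j=5: u_5=79/135 ∈ [19/44, 13/22) → index 5
j=6: u_6=94/135 ∈ [13/22, 3/4) → index 6
j=7: u_7=109/135 ∈ [3/4, 37/44) → index 7
j=8: u_8=124/135 ∈ [37/44, 1) → index 8

0 0 2 2 5 5 6 7 8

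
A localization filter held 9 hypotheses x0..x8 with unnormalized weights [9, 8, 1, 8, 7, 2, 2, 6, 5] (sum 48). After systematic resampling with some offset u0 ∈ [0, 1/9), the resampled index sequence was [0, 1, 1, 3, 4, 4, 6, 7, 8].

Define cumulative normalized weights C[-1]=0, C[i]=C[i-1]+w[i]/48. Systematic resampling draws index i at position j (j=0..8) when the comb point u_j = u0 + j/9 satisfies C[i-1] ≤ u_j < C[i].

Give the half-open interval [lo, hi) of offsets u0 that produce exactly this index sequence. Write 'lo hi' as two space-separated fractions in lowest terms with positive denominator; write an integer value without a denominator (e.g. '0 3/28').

C = [3/16, 17/48, 3/8, 13/24, 11/16, 35/48, 37/48, 43/48, 1]
j=0 picked index 0: u0 ∈ [0, 3/16)
j=1 picked index 1: u0 ∈ [11/144, 35/144)
j=2 picked index 1: u0 ∈ [-5/144, 19/144)
j=3 picked index 3: u0 ∈ [1/24, 5/24)
j=4 picked index 4: u0 ∈ [7/72, 35/144)
j=5 picked index 4: u0 ∈ [-1/72, 19/144)
j=6 picked index 6: u0 ∈ [1/16, 5/48)
j=7 picked index 7: u0 ∈ [-1/144, 17/144)
j=8 picked index 8: u0 ∈ [1/144, 1/9)
intersection: [7/72, 5/48)

7/72 5/48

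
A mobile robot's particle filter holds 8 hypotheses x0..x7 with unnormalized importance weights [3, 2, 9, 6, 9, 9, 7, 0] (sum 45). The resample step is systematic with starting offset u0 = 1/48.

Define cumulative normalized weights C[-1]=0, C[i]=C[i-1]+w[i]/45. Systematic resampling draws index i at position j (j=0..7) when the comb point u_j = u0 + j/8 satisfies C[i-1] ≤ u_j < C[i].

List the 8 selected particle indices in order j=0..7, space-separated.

0 2 2 3 4 5 5 6

C = [1/15, 1/9, 14/45, 4/9, 29/45, 38/45, 1, 1]
j=0: u_0=1/48 ∈ [0, 1/15) → index 0
j=1: u_1=7/48 ∈ [1/9, 14/45) → index 2
j=2: u_2=13/48 ∈ [1/9, 14/45) → index 2
j=3: u_3=19/48 ∈ [14/45, 4/9) → index 3
j=4: u_4=25/48 ∈ [4/9, 29/45) → index 4
j=5: u_5=31/48 ∈ [29/45, 38/45) → index 5
j=6: u_6=37/48 ∈ [29/45, 38/45) → index 5
j=7: u_7=43/48 ∈ [38/45, 1) → index 6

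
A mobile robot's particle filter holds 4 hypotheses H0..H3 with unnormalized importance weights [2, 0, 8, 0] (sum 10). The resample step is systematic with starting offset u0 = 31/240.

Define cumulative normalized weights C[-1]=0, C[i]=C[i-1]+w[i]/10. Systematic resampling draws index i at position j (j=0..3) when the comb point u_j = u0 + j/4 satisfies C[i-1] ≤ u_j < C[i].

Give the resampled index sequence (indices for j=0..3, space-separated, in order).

C = [1/5, 1/5, 1, 1]
j=0: u_0=31/240 ∈ [0, 1/5) → index 0
j=1: u_1=91/240 ∈ [1/5, 1) → index 2
j=2: u_2=151/240 ∈ [1/5, 1) → index 2
j=3: u_3=211/240 ∈ [1/5, 1) → index 2

0 2 2 2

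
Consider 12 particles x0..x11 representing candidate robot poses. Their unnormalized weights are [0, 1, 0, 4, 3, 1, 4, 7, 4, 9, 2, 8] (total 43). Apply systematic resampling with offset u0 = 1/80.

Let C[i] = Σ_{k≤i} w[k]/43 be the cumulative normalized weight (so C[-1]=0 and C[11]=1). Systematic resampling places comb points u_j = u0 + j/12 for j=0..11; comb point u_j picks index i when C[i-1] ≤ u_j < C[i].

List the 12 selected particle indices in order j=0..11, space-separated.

C = [0, 1/43, 1/43, 5/43, 8/43, 9/43, 13/43, 20/43, 24/43, 33/43, 35/43, 1]
j=0: u_0=1/80 ∈ [0, 1/43) → index 1
j=1: u_1=23/240 ∈ [1/43, 5/43) → index 3
j=2: u_2=43/240 ∈ [5/43, 8/43) → index 4
j=3: u_3=21/80 ∈ [9/43, 13/43) → index 6
j=4: u_4=83/240 ∈ [13/43, 20/43) → index 7
j=5: u_5=103/240 ∈ [13/43, 20/43) → index 7
j=6: u_6=41/80 ∈ [20/43, 24/43) → index 8
j=7: u_7=143/240 ∈ [24/43, 33/43) → index 9
j=8: u_8=163/240 ∈ [24/43, 33/43) → index 9
j=9: u_9=61/80 ∈ [24/43, 33/43) → index 9
j=10: u_10=203/240 ∈ [35/43, 1) → index 11
j=11: u_11=223/240 ∈ [35/43, 1) → index 11

1 3 4 6 7 7 8 9 9 9 11 11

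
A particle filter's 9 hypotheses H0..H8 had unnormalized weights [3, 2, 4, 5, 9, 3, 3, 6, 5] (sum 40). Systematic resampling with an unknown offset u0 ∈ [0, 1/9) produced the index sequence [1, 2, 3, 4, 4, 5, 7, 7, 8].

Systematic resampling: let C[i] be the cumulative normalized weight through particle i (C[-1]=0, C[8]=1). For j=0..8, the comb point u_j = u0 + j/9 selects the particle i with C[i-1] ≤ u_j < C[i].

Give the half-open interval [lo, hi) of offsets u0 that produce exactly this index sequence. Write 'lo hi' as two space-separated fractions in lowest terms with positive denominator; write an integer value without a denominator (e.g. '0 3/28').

3/40 17/180

C = [3/40, 1/8, 9/40, 7/20, 23/40, 13/20, 29/40, 7/8, 1]
j=0 picked index 1: u0 ∈ [3/40, 1/8)
j=1 picked index 2: u0 ∈ [1/72, 41/360)
j=2 picked index 3: u0 ∈ [1/360, 23/180)
j=3 picked index 4: u0 ∈ [1/60, 29/120)
j=4 picked index 4: u0 ∈ [-17/180, 47/360)
j=5 picked index 5: u0 ∈ [7/360, 17/180)
j=6 picked index 7: u0 ∈ [7/120, 5/24)
j=7 picked index 7: u0 ∈ [-19/360, 7/72)
j=8 picked index 8: u0 ∈ [-1/72, 1/9)
intersection: [3/40, 17/180)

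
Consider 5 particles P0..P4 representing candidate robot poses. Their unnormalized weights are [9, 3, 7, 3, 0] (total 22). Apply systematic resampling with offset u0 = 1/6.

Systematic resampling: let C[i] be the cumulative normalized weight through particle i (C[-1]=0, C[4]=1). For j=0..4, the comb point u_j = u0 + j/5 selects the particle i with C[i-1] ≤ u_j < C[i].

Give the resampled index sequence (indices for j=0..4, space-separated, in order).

0 0 2 2 3

C = [9/22, 6/11, 19/22, 1, 1]
j=0: u_0=1/6 ∈ [0, 9/22) → index 0
j=1: u_1=11/30 ∈ [0, 9/22) → index 0
j=2: u_2=17/30 ∈ [6/11, 19/22) → index 2
j=3: u_3=23/30 ∈ [6/11, 19/22) → index 2
j=4: u_4=29/30 ∈ [19/22, 1) → index 3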